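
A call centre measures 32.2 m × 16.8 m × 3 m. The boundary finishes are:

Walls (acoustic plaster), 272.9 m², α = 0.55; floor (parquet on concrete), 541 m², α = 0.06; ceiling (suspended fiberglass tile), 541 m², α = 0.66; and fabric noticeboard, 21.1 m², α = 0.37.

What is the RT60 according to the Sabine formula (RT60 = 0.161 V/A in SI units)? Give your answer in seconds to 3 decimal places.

Equivalent absorption area: A = 272.9·0.55 + 541·0.06 + 541·0.66 + 21.1·0.37 = 547.422 m².
Room volume: 1622.88 m³.
Sabine: RT60 = 0.161 × 1622.88 / 547.422 = 0.477 s.

0.477 seconds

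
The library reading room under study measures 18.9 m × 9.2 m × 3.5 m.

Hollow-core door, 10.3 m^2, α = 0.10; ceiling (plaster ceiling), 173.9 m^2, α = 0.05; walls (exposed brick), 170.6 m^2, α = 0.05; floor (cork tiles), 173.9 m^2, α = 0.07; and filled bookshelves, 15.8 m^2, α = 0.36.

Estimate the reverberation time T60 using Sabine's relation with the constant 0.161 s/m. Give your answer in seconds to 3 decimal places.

A = Σ Sᵢαᵢ = 10.3·0.10 + 173.9·0.05 + 170.6·0.05 + 173.9·0.07 + 15.8·0.36 = 36.116 sabins.
V = 18.9·9.2·3.5 = 608.58 m³.
T = 0.161 V/A = 0.161·608.58/36.116 = 2.713 s.

2.713 seconds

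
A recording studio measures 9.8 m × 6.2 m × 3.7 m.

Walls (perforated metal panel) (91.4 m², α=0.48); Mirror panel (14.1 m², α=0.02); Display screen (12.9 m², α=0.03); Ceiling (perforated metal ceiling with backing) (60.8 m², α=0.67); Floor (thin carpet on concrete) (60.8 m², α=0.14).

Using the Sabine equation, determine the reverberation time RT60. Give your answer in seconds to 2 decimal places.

0.39 s

Total absorption A = 91.4·0.48 + 14.1·0.02 + 12.9·0.03 + 60.8·0.67 + 60.8·0.14
  = 43.872 + 0.282 + 0.387 + 40.736 + 8.512 = 93.789 m² sabins.
V = 9.8·6.2·3.7 = 224.812 m³.
RT60 = 0.161 · V / A = 0.161 × 224.812 / 93.789 = 0.39 s.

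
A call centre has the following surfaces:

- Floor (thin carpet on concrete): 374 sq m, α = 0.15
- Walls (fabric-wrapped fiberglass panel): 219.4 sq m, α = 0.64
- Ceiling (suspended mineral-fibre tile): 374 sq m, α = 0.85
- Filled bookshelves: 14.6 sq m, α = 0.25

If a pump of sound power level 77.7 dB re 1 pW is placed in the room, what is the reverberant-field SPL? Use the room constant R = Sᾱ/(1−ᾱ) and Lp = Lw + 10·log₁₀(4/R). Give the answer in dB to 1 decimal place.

53.3 dB

A = 518.066 sabins; S = 982.0 sq m.
ᾱ = 518.066/982.0 = 0.5276; R = Sᾱ/(1−ᾱ) = 518.066/(1−0.5276) = 1096.668 sq m.
Lp = 77.7 + 10·log₁₀(4/1096.668) = 77.7 + (-24.38) = 53.3 dB.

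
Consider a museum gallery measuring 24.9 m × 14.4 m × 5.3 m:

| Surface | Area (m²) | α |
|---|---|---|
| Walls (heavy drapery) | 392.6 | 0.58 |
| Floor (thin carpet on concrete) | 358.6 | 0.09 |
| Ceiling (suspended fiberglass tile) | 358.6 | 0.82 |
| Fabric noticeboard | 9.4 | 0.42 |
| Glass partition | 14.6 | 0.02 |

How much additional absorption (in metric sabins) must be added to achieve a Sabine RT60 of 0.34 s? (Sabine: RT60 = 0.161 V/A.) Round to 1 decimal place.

Summing Sᵢαᵢ: 227.708 + 32.274 + 294.052 + 3.948 + 0.292 → A₁ = 558.274 sabins.
Target A₂ = 0.161·1900.368/0.34 = 899.880 sabins (V = 1900.368 m³).
ΔA = A₂ − A₁ = 899.880 − 558.274 = 341.6 sabins.

341.6 sabins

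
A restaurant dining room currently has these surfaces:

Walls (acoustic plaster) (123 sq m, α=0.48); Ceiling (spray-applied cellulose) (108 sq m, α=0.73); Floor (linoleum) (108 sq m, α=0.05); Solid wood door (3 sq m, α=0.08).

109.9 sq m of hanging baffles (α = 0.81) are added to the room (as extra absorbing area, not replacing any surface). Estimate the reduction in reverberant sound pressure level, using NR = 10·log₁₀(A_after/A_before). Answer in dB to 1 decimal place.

2.1 dB

Equivalent absorption area: A_before = 123·0.48 + 108·0.73 + 108·0.05 + 3·0.08 = 143.520 sq m.
Treatment contributes 109.9·0.81 = 89.019 sabins.
New total A_after = 232.539 sabins.
Reduction = 10 log₁₀(A_after/A_before) = 10 log₁₀(1.6203) = 2.1 dB.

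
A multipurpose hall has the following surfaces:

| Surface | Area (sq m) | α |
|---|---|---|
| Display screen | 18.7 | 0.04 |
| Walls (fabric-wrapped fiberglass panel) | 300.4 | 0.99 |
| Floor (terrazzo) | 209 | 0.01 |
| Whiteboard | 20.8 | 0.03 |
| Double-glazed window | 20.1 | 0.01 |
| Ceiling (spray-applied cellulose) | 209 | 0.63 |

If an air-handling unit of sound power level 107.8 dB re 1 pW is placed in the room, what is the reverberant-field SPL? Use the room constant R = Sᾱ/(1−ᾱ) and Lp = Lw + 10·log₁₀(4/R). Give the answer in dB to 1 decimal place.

83.9 dB

A = 432.729 sabins; S = 778.0 sq m.
ᾱ = 432.729/778.0 = 0.5562; R = Sᾱ/(1−ᾱ) = 432.729/(1−0.5562) = 975.054 sq m.
Lp = Lw + 10 log₁₀(4/R) = 107.8 -23.87 = 83.9 dB.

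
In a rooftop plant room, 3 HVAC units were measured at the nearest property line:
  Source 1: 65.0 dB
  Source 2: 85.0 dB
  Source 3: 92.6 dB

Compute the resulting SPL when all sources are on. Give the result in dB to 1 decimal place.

93.3 dB

Sum in the linear (power) domain: Σ 10^(Lᵢ/10) = 10^(65.0/10) + 10^(85.0/10) + 10^(92.6/10) = 2.139e+09.
L_total = 10·log₁₀(2.139e+09) = 93.3 dB.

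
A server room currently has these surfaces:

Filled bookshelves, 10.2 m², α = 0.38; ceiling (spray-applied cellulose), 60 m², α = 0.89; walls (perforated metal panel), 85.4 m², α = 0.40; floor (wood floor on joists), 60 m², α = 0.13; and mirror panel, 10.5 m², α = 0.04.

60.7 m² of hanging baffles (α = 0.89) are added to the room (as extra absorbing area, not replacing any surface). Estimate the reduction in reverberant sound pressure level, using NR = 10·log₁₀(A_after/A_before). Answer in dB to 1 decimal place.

Summing Sᵢαᵢ: 3.876 + 53.400 + 34.160 + 7.800 + 0.420 → A_before = 99.656 sabins.
Added absorption = 60.7 × 0.89 = 54.023 sabins.
A_after = 99.656 + 54.023 = 153.679 sabins.
Reduction = 10 log₁₀(A_after/A_before) = 10 log₁₀(1.5421) = 1.9 dB.

1.9 dB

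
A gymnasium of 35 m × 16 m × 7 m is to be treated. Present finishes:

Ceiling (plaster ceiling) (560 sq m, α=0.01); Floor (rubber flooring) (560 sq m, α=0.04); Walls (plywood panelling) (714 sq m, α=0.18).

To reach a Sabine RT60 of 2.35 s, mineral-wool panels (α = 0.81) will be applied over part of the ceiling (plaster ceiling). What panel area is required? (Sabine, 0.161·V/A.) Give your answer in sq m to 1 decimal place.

Summing Sᵢαᵢ: 5.600 + 22.400 + 128.520 → A₁ = 156.520 sabins.
V = 3920 m³. Target absorption A₂ = 0.161 × 3920 / 2.35 = 268.562 sabins.
ΔA needed = 268.562 − 156.520 = 112.042 sabins.
Each sq m of panel replacing the ceiling (plaster ceiling) adds (0.81 − 0.01) = 0.80 sabins.
Panel area = 112.042 / 0.80 = 140.1 sq m.

140.1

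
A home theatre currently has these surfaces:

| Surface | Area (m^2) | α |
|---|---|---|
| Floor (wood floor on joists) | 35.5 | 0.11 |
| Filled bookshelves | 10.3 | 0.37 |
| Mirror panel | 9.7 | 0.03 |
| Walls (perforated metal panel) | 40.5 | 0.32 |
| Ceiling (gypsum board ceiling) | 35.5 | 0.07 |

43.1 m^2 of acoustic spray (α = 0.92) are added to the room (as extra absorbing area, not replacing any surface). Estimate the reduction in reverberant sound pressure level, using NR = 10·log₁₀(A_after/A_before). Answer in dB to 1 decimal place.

4.3 dB

Summing Sᵢαᵢ: 3.905 + 3.811 + 0.291 + 12.960 + 2.485 → A_before = 23.452 sabins.
Added absorption = 43.1 × 0.92 = 39.652 sabins.
New total A_after = 63.104 sabins.
Reduction = 10 log₁₀(A_after/A_before) = 10 log₁₀(2.6908) = 4.3 dB.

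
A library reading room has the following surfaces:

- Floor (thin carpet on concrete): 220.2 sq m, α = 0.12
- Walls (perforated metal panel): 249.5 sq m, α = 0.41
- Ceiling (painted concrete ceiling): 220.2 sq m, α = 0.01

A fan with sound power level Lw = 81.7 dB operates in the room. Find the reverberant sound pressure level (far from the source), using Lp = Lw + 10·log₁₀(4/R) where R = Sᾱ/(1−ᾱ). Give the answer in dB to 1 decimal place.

A = 130.921 sabins; S = 689.9 sq m.
ᾱ = 130.921/689.9 = 0.1898; R = Sᾱ/(1−ᾱ) = 130.921/(1−0.1898) = 161.591 sq m.
Lp = 81.7 + 10·log₁₀(4/161.591) = 81.7 + (-16.06) = 65.6 dB.

65.6 dB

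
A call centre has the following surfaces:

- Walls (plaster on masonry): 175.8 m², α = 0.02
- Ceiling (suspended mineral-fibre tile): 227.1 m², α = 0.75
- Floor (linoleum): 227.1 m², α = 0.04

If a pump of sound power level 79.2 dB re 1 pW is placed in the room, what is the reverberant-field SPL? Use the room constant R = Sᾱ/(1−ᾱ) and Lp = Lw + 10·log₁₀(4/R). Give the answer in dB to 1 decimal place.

A = 182.925 sabins; S = 630.0 m².
ᾱ = 182.925/630.0 = 0.2904; R = Sᾱ/(1−ᾱ) = 182.925/(1−0.2904) = 257.786 m².
Lp = 79.2 + 10·log₁₀(4/257.786) = 79.2 + (-18.09) = 61.1 dB.

61.1 dB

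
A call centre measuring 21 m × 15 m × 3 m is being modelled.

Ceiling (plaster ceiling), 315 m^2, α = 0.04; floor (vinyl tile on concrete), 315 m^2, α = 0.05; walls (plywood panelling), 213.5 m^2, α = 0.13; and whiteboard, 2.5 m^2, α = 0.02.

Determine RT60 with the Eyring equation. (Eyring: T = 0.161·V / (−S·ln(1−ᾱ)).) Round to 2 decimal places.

Total surface area S = 315 + 315 + 213.5 + 2.5 = 846.0 m^2.
Absorption A = 315×0.04 + 315×0.05 + 213.5×0.13 + 2.5×0.02 = 56.155 sabins.
ᾱ = 56.155 / 846.0 = 0.0664.
Eyring denominator: −S ln(1−ᾱ) = 58.126.
V = 21 × 15 × 3 = 945 m³.
T = 0.161·V/[−S·ln(1−ᾱ)] = 0.161·945/58.126 = 2.62 s.

2.62 sec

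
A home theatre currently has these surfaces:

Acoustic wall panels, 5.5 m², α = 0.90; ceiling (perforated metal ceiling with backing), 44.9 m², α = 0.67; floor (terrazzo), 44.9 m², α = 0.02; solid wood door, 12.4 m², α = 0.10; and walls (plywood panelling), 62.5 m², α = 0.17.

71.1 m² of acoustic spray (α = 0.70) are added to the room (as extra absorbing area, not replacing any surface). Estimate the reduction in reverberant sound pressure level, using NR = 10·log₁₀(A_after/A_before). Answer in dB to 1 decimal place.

3.1 dB

Equivalent absorption area: A_before = 5.5×0.90 + 44.9×0.67 + 44.9×0.02 + 12.4×0.10 + 62.5×0.17 = 47.796 m².
Treatment contributes 71.1·0.70 = 49.770 sabins.
New total A_after = 97.566 sabins.
Reduction = 10 log₁₀(A_after/A_before) = 10 log₁₀(2.0413) = 3.1 dB.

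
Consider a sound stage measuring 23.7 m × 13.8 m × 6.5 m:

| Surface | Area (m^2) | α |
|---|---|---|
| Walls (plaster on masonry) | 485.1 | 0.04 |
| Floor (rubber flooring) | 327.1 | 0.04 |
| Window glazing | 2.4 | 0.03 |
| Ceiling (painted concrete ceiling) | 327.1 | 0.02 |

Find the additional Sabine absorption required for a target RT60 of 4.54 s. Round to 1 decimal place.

Equivalent absorption area: A₁ = 485.1×0.04 + 327.1×0.04 + 2.4×0.03 + 327.1×0.02 = 39.102 m^2.
V = 2125.89 m³. Required absorption A₂ = 0.161 × 2125.89 / 4.54 = 75.389 sabins.
ΔA = A₂ − A₁ = 75.389 − 39.102 = 36.3 sabins.

36.3 sabins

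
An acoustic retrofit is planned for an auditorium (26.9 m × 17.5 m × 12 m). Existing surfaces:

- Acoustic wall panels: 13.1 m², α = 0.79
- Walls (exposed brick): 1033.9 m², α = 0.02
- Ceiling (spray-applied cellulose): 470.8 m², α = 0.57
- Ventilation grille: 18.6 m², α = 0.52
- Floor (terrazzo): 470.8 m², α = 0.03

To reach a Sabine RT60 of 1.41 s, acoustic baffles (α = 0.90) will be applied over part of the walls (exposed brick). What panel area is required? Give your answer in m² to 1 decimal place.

365.7

Total absorption A₁ = 13.1·0.79 + 1033.9·0.02 + 470.8·0.57 + 18.6·0.52 + 470.8·0.03
  = 10.349 + 20.678 + 268.356 + 9.672 + 14.124 = 323.179 m² sabins.
Required A₂ = 0.161·5649/1.41 = 645.028 sabins.
ΔA needed = 645.028 − 323.179 = 321.849 sabins.
Net gain per m²: Δα = 0.90 − 0.02 = 0.88.
Area = ΔA/Δα = 321.849/0.88 = 365.7 m².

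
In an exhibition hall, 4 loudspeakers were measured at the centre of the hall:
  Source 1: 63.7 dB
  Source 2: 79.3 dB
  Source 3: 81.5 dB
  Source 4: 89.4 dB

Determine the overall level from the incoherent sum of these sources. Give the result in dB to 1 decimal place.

90.4 dB

Σ 10^(Lᵢ/10) = 1.1e+09.
L_total = 10·log₁₀(1.1e+09) = 90.4 dB.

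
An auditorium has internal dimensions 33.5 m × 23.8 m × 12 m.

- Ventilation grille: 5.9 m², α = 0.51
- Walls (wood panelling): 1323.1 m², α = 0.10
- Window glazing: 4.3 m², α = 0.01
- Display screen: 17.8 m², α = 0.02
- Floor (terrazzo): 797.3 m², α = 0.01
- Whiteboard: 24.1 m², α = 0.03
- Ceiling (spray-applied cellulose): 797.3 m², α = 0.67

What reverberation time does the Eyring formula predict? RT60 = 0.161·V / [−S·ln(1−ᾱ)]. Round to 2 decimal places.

S = Σ Sᵢ = 2969.8 m².
Absorption A = 5.9·0.51 + 1323.1·0.10 + 4.3·0.01 + 17.8·0.02 + 797.3·0.01 + 24.1·0.03 + 797.3·0.67 = 678.605 sabins.
ᾱ = 678.605 / 2969.8 = 0.2285.
−S·ln(1−ᾱ) = −2969.8 × ln(1 − 0.2285) = 770.421.
V = 33.5 × 23.8 × 12 = 9567.6 m³.
T = 0.161·V/[−S·ln(1−ᾱ)] = 0.161·9567.6/770.421 = 2.00 s.

2.00 sec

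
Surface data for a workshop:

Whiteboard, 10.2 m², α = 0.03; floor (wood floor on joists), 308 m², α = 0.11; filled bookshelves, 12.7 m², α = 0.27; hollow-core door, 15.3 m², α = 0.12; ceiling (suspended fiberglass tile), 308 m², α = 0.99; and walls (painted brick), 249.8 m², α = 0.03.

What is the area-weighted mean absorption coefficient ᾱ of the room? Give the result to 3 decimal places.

0.389

S = Σ Sᵢ = 10.2 + 308 + 12.7 + 15.3 + 308 + 249.8 = 904.0 m².
Σ(Sᵢαᵢ) = 10.2·0.03 + 308·0.11 + 12.7·0.27 + 15.3·0.12 + 308·0.99 + 249.8·0.03 = 351.865.
ᾱ = 351.865 / 904.0 = 0.389.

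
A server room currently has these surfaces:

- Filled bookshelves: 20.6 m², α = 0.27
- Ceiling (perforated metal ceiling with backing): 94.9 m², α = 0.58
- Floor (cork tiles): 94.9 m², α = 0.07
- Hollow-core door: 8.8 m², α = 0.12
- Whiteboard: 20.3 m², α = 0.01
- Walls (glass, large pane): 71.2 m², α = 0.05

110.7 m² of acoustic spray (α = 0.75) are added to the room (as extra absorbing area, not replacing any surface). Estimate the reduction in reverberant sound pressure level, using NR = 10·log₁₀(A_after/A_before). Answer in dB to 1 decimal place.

A_before = Σ Sᵢαᵢ = 20.6·0.27 + 94.9·0.58 + 94.9·0.07 + 8.8·0.12 + 20.3·0.01 + 71.2·0.05 = 72.066 sabins.
Added absorption = 110.7 × 0.75 = 83.025 sabins.
A_after = 72.066 + 83.025 = 155.091 sabins.
Reduction = 10 log₁₀(A_after/A_before) = 10 log₁₀(2.1521) = 3.3 dB.

3.3 dB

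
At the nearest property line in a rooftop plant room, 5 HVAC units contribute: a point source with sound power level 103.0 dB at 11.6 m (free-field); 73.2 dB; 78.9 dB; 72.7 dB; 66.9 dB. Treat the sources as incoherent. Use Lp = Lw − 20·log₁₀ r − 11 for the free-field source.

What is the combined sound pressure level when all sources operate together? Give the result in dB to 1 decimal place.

Source at 11.6 m: Lp = 103.0 − 20·log₁₀(11.6) − 11 = 70.7 dB.
Σ 10^(Lᵢ/10) = 1.338e+08.
L_total = 10·log₁₀(1.338e+08) = 81.3 dB.

81.3 dB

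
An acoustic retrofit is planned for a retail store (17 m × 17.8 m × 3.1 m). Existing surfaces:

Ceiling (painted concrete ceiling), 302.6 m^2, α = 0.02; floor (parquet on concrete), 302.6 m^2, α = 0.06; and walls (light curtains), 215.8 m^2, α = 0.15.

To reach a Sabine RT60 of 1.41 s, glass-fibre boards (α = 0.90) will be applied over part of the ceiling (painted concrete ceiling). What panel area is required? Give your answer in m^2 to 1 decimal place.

57.4

Summing Sᵢαᵢ: 6.052 + 18.156 + 32.370 → A₁ = 56.578 sabins.
V = 938.06 m³. Target absorption A₂ = 0.161 × 938.06 / 1.41 = 107.112 sabins.
Absorption to add: 107.112 − 56.578 = 50.534 sabins.
Net gain per m^2: Δα = 0.90 − 0.02 = 0.88.
Area = ΔA/Δα = 50.534/0.88 = 57.4 m^2.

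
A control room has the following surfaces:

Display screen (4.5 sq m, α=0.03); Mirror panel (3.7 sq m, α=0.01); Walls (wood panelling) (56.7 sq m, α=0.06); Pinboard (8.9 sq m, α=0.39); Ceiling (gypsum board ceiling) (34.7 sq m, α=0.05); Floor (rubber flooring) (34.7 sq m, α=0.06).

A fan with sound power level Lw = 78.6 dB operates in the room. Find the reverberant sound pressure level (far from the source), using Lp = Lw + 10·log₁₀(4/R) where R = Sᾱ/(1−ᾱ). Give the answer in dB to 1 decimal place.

A = 10.862 sabins; S = 143.2 sq m.
ᾱ = 0.0759, so room constant R = A/(1−ᾱ) = 11.754 sq m.
Lp = Lw + 10 log₁₀(4/R) = 78.6 -4.68 = 73.9 dB.

73.9 dB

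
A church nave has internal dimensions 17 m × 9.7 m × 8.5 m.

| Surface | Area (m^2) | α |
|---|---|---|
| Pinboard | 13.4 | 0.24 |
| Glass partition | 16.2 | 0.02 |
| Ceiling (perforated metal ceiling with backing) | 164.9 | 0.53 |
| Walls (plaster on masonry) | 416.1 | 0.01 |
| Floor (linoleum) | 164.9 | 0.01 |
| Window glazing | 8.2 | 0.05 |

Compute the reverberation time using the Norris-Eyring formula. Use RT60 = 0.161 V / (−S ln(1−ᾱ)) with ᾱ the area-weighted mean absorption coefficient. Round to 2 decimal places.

S = Σ Sᵢ = 783.7 m^2.
Absorption A = 13.4·0.24 + 16.2·0.02 + 164.9·0.53 + 416.1·0.01 + 164.9·0.01 + 8.2·0.05 = 97.157 sabins.
ᾱ = 97.157 / 783.7 = 0.1240.
Eyring denominator: −S ln(1−ᾱ) = 103.753.
V = 17 × 9.7 × 8.5 = 1401.65 m³.
RT60 = 0.161 × 1401.65 / 103.753 = 2.18 s.

2.18 seconds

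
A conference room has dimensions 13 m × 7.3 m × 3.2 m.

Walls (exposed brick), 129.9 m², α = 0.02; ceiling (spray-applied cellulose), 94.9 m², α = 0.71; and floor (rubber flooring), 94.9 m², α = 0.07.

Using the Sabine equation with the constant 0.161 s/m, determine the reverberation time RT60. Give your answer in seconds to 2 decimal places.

Total absorption A = 129.9*0.02 + 94.9*0.71 + 94.9*0.07
  = 2.598 + 67.379 + 6.643 = 76.620 m² sabins.
Room volume: 303.68 m³.
Sabine: RT60 = 0.161 × 303.68 / 76.620 = 0.64 s.

0.64 seconds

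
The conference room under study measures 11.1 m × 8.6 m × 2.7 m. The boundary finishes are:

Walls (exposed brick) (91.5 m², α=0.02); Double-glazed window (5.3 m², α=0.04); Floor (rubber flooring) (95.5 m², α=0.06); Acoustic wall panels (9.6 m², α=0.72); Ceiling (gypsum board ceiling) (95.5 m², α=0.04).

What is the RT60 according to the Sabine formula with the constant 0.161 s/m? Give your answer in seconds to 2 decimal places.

2.24 s

Summing Sᵢαᵢ: 1.830 + 0.212 + 5.730 + 6.912 + 3.820 → A = 18.504 sabins.
Volume V = 11.1 × 8.6 × 2.7 = 257.742 m³.
RT60 = 0.161 · V / A = 0.161 × 257.742 / 18.504 = 2.24 s.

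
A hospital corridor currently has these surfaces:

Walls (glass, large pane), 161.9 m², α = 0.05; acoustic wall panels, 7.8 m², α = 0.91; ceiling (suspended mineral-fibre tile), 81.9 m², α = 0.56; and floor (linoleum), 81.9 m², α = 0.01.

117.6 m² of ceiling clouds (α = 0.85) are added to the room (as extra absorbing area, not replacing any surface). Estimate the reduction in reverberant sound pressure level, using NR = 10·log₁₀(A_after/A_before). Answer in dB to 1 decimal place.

4.2 dB

A_before = Σ Sᵢαᵢ = 161.9·0.05 + 7.8·0.91 + 81.9·0.56 + 81.9·0.01 = 61.876 sabins.
Treatment contributes 117.6·0.85 = 99.960 sabins.
A_after = 61.876 + 99.960 = 161.836 sabins.
Reduction = 10 log₁₀(A_after/A_before) = 10 log₁₀(2.6155) = 4.2 dB.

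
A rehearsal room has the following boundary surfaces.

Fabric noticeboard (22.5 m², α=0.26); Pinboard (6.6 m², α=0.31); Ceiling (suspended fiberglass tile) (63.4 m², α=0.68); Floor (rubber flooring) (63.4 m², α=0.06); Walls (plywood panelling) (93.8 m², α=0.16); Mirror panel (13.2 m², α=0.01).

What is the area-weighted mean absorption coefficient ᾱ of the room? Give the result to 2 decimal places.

Total surface area S = 262.9 m².
A = 22.5·0.26 + 6.6·0.31 + 63.4·0.68 + 63.4·0.06 + 93.8·0.16 + 13.2·0.01 = 69.952 sabins.
ᾱ = 69.952 / 262.9 = 0.27.

0.27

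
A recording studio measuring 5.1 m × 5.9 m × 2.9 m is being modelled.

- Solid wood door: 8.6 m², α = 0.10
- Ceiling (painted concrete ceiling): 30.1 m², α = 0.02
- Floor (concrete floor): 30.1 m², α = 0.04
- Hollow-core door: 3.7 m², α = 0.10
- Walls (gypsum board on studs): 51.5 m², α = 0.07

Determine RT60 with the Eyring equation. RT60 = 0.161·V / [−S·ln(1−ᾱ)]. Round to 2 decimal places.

2.06 s

S = Σ Sᵢ = 124.0 m².
Absorption A = 8.6·0.10 + 30.1·0.02 + 30.1·0.04 + 3.7·0.10 + 51.5·0.07 = 6.641 sabins.
Mean coefficient ᾱ = A/S = 0.0536.
−S·ln(1−ᾱ) = −124.0 × ln(1 − 0.0536) = 6.831.
V = 5.1 × 5.9 × 2.9 = 87.261 m³.
RT60 = 0.161 × 87.261 / 6.831 = 2.06 s.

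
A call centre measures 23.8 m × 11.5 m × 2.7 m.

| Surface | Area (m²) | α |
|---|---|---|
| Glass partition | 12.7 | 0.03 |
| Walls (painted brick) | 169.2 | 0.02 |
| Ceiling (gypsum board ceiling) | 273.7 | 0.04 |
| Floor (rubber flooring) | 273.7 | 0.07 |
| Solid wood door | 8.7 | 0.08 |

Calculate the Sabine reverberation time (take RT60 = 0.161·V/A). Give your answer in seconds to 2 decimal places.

Summing Sᵢαᵢ: 0.381 + 3.384 + 10.948 + 19.159 + 0.696 → A = 34.568 sabins.
Volume V = 23.8 × 11.5 × 2.7 = 738.99 m³.
Sabine: RT60 = 0.161 × 738.99 / 34.568 = 3.44 s.

3.44 sec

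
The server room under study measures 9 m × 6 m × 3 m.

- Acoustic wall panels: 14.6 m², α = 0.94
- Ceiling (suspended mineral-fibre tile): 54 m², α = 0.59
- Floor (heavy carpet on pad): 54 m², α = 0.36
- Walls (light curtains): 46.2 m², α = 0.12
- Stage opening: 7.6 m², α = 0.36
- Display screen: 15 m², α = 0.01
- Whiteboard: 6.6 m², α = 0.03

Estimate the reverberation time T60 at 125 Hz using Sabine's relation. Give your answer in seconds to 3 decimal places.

A = Σ Sᵢαᵢ = 14.6×0.94 + 54×0.59 + 54×0.36 + 46.2×0.12 + 7.6×0.36 + 15×0.01 + 6.6×0.03 = 73.652 sabins.
V = 9·6·3 = 162 m³.
RT60 = 0.161 · V / A = 0.161 × 162 / 73.652 = 0.354 s.

0.354 s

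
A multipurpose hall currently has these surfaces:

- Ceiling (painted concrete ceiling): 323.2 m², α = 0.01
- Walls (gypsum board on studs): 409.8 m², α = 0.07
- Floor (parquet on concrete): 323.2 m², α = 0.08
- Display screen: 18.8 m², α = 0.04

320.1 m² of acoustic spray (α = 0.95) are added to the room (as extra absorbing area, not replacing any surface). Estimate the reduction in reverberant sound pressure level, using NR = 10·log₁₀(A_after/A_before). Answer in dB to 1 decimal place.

Total absorption A_before = 323.2*0.01 + 409.8*0.07 + 323.2*0.08 + 18.8*0.04
  = 3.232 + 28.686 + 25.856 + 0.752 = 58.526 m² sabins.
Added absorption = 320.1 × 0.95 = 304.095 sabins.
New total A_after = 362.621 sabins.
NR = 10·log₁₀(362.621/58.526) = 7.9 dB.

7.9 dB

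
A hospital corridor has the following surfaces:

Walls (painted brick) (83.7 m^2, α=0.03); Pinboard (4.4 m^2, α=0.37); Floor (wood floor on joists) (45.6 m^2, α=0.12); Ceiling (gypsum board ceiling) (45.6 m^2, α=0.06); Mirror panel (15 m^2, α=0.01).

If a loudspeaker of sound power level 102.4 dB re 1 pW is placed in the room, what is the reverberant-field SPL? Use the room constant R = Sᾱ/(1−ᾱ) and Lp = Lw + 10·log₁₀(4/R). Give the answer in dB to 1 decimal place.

A = 12.497 sabins; S = 194.3 m^2.
ᾱ = 0.0643, so room constant R = A/(1−ᾱ) = 13.356 m^2.
Lp = Lw + 10 log₁₀(4/R) = 102.4 -5.24 = 97.2 dB.

97.2 dB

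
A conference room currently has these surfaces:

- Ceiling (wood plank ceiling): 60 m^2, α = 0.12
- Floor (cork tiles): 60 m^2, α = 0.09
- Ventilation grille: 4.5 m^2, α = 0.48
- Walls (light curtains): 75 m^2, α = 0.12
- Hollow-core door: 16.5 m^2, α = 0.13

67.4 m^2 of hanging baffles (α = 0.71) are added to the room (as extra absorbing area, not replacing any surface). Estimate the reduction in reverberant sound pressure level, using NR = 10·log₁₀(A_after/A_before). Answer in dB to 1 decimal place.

4.5 dB

Summing Sᵢαᵢ: 7.200 + 5.400 + 2.160 + 9.000 + 2.145 → A_before = 25.905 sabins.
Added absorption = 67.4 × 0.71 = 47.854 sabins.
New total A_after = 73.759 sabins.
NR = 10·log₁₀(73.759/25.905) = 4.5 dB.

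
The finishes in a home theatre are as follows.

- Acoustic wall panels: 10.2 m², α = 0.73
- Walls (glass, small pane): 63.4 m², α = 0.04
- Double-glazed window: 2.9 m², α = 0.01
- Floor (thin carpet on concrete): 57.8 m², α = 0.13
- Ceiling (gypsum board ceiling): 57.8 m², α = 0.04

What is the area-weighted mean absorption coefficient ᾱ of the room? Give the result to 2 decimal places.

0.10

S = Σ Sᵢ = 10.2 + 63.4 + 2.9 + 57.8 + 57.8 = 192.1 m².
Weighted sum Σ Sα = 19.837.
ᾱ = 19.837 / 192.1 = 0.10.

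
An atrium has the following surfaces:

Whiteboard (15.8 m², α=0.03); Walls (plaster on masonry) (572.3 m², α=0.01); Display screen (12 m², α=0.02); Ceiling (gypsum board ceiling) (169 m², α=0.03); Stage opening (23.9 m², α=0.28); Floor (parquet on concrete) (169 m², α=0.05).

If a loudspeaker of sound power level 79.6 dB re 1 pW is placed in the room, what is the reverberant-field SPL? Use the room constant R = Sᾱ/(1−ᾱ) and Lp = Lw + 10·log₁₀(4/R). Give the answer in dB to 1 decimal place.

71.2 dB

A = 26.649 sabins; S = 962.0 m².
ᾱ = 26.649/962.0 = 0.0277; R = Sᾱ/(1−ᾱ) = 26.649/(1−0.0277) = 27.408 m².
Lp = Lw + 10 log₁₀(4/R) = 79.6 -8.36 = 71.2 dB.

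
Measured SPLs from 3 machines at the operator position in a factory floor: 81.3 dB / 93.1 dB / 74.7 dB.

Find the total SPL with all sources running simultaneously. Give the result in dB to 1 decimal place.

93.4 dB

Σ 10^(Lᵢ/10) = 2.206e+09.
Back to dB: 10·log₁₀ Σ = 93.4 dB.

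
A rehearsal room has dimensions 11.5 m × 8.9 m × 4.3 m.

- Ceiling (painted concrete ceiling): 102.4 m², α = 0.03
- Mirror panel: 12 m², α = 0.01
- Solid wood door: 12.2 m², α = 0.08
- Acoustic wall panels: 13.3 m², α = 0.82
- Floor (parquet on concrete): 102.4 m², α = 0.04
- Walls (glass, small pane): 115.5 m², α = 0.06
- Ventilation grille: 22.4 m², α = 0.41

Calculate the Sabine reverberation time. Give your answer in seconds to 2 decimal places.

Total absorption A = 102.4*0.03 + 12*0.01 + 12.2*0.08 + 13.3*0.82 + 102.4*0.04 + 115.5*0.06 + 22.4*0.41
  = 3.072 + 0.120 + 0.976 + 10.906 + 4.096 + 6.930 + 9.184 = 35.284 m² sabins.
Room volume: 440.105 m³.
T = 0.161 V/A = 0.161·440.105/35.284 = 2.01 s.

2.01 s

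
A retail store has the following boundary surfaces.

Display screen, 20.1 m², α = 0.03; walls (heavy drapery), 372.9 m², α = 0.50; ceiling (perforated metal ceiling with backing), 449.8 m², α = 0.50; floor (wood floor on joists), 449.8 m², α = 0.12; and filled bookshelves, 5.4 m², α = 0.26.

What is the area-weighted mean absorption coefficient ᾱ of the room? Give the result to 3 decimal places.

0.360

Total surface area S = 1298.0 m².
Weighted sum Σ Sα = 467.333.
ᾱ = 467.333 / 1298.0 = 0.360.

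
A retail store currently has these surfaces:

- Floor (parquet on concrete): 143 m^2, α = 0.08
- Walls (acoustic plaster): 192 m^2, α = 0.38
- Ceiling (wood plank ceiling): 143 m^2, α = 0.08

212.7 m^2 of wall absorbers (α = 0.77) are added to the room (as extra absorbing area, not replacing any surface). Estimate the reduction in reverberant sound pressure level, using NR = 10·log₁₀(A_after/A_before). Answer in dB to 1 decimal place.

Total absorption A_before = 143*0.08 + 192*0.38 + 143*0.08
  = 11.440 + 72.960 + 11.440 = 95.840 m^2 sabins.
Added absorption = 212.7 × 0.77 = 163.779 sabins.
New total A_after = 259.619 sabins.
Reduction = 10 log₁₀(A_after/A_before) = 10 log₁₀(2.7089) = 4.3 dB.

4.3 dB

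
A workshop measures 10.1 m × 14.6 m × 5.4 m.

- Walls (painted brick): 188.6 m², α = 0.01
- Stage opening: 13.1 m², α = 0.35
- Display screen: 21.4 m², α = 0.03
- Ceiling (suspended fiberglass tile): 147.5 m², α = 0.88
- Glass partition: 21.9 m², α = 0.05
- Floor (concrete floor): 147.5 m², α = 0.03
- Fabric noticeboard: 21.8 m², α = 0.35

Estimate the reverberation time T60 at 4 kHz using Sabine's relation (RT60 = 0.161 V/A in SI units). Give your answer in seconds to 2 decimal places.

0.85 seconds

A = Σ Sᵢαᵢ = 188.6*0.01 + 13.1*0.35 + 21.4*0.03 + 147.5*0.88 + 21.9*0.05 + 147.5*0.03 + 21.8*0.35 = 150.063 sabins.
Volume V = 10.1 × 14.6 × 5.4 = 796.284 m³.
T = 0.161 V/A = 0.161·796.284/150.063 = 0.85 s.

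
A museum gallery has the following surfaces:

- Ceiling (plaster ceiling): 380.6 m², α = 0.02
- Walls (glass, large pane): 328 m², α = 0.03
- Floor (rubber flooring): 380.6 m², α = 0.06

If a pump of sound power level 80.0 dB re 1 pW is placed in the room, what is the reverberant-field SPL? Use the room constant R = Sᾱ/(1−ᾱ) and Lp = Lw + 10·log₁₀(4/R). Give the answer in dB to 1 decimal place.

A = 40.288 sabins; S = 1089.2 m².
ᾱ = 40.288/1089.2 = 0.0370; R = Sᾱ/(1−ᾱ) = 40.288/(1−0.0370) = 41.836 m².
Lp = Lw + 10 log₁₀(4/R) = 80.0 -10.19 = 69.8 dB.

69.8 dB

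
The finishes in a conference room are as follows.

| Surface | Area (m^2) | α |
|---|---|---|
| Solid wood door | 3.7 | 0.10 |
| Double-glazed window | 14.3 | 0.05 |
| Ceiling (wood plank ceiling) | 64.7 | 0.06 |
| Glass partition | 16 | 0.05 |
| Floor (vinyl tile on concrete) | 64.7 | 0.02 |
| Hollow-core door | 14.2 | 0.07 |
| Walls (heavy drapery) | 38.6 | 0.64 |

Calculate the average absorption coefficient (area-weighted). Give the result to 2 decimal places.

S = Σ Sᵢ = 3.7 + 14.3 + 64.7 + 16 + 64.7 + 14.2 + 38.6 = 216.2 m^2.
Σ(Sᵢαᵢ) = 3.7*0.10 + 14.3*0.05 + 64.7*0.06 + 16*0.05 + 64.7*0.02 + 14.2*0.07 + 38.6*0.64 = 32.759.
ᾱ = 32.759 / 216.2 = 0.15.

0.15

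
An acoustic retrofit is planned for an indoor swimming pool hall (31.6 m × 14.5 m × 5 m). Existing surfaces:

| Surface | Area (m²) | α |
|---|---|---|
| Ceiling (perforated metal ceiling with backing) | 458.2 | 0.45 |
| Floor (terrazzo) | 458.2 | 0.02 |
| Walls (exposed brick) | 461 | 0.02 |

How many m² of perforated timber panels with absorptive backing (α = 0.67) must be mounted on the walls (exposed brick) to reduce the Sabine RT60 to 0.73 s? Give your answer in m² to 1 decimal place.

431.8

Equivalent absorption area: A₁ = 458.2*0.45 + 458.2*0.02 + 461*0.02 = 224.574 m².
V = 2291 m³. Target absorption A₂ = 0.161 × 2291 / 0.73 = 505.275 sabins.
Absorption to add: 505.275 − 224.574 = 280.701 sabins.
Each m² of panel replacing the walls (exposed brick) adds (0.67 − 0.02) = 0.65 sabins.
Panel area = 280.701 / 0.65 = 431.8 m².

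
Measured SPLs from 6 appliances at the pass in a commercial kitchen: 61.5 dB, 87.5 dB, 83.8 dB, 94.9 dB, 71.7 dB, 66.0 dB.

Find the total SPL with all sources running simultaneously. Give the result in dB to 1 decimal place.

Sum in the linear (power) domain: Σ 10^(Lᵢ/10) = 10^(61.5/10) + 10^(87.5/10) + 10^(83.8/10) + 10^(94.9/10) + 10^(71.7/10) + 10^(66.0/10) = 3.913e+09.
Combined level = 10 log₁₀(3.913e+09) = 95.9 dB.

95.9 dB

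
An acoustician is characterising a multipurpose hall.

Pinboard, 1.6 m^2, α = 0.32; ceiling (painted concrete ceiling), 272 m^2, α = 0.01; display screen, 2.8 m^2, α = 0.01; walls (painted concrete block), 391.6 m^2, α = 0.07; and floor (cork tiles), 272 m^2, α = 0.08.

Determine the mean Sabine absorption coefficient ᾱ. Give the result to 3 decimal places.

Total surface area S = 940.0 m^2.
Weighted sum Σ Sα = 52.432.
ᾱ = A/S = 0.056.

0.056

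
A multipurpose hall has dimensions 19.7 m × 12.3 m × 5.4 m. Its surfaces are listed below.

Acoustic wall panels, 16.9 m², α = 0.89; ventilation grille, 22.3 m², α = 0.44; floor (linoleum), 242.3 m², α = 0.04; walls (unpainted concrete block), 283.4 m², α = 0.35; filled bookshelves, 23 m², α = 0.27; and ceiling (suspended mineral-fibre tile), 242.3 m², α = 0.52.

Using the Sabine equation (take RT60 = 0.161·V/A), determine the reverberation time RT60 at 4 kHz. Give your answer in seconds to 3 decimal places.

0.792 sec

Total absorption A = 16.9·0.89 + 22.3·0.44 + 242.3·0.04 + 283.4·0.35 + 23·0.27 + 242.3·0.52
  = 15.041 + 9.812 + 9.692 + 99.190 + 6.210 + 125.996 = 265.941 m² sabins.
Room volume: 1308.474 m³.
T = 0.161 V/A = 0.161·1308.474/265.941 = 0.792 s.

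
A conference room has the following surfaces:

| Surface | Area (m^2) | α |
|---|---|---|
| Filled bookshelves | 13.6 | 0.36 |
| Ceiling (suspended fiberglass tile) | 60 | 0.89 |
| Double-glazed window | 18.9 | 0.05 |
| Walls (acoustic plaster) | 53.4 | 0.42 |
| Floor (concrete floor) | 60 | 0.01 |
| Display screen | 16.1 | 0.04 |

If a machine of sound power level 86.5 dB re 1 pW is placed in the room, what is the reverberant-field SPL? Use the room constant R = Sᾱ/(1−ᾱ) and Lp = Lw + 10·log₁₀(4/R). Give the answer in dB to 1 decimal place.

Σ(Sᵢαᵢ) = 13.6×0.36 + 60×0.89 + 18.9×0.05 + 53.4×0.42 + 60×0.01 + 16.1×0.04 = 82.913; total area S = 222.0 m^2.
ᾱ = 82.913/222.0 = 0.3735; R = Sᾱ/(1−ᾱ) = 82.913/(1−0.3735) = 132.343 m^2.
Lp = Lw + 10 log₁₀(4/R) = 86.5 -15.20 = 71.3 dB.

71.3 dB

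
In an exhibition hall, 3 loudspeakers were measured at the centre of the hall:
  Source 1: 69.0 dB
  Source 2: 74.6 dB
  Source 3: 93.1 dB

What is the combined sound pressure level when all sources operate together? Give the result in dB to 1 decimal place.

Σ 10^(Lᵢ/10) = 2.079e+09.
Back to dB: 10·log₁₀ Σ = 93.2 dB.

93.2 dB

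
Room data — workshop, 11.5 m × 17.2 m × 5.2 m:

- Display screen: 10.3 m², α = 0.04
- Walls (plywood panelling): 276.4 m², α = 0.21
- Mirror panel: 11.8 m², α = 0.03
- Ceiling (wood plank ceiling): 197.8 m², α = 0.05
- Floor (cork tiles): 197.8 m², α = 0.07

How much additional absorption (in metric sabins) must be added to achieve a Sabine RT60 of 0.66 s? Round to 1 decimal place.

Total absorption A₁ = 10.3·0.04 + 276.4·0.21 + 11.8·0.03 + 197.8·0.05 + 197.8·0.07
  = 0.412 + 58.044 + 0.354 + 9.890 + 13.846 = 82.546 m² sabins.
For T = 0.66 s, need A₂ = 0.161·V/T = 0.161·1028.56/0.66 = 250.906 sabins.
ΔA = A₂ − A₁ = 250.906 − 82.546 = 168.4 sabins.

168.4 sabins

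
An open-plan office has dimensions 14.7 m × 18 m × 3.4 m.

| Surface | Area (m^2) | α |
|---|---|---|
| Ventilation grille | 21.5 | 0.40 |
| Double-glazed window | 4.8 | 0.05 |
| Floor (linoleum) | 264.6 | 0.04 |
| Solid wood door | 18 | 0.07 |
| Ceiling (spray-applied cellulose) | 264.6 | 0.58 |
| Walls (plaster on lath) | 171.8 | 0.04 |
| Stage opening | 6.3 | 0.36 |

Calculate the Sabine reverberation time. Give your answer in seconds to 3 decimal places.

Equivalent absorption area: A = 21.5·0.40 + 4.8·0.05 + 264.6·0.04 + 18·0.07 + 264.6·0.58 + 171.8·0.04 + 6.3·0.36 = 183.292 m^2.
Room volume: 899.64 m³.
RT60 = 0.161 · V / A = 0.161 × 899.64 / 183.292 = 0.790 s.

0.790 s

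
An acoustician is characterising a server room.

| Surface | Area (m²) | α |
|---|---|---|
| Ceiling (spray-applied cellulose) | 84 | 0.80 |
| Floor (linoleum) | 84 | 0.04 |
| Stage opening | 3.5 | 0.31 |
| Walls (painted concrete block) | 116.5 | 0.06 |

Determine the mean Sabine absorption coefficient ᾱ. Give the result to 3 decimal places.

0.273

S = Σ Sᵢ = 84 + 84 + 3.5 + 116.5 = 288.0 m².
A = 84×0.80 + 84×0.04 + 3.5×0.31 + 116.5×0.06 = 78.635 sabins.
ᾱ = 78.635 / 288.0 = 0.273.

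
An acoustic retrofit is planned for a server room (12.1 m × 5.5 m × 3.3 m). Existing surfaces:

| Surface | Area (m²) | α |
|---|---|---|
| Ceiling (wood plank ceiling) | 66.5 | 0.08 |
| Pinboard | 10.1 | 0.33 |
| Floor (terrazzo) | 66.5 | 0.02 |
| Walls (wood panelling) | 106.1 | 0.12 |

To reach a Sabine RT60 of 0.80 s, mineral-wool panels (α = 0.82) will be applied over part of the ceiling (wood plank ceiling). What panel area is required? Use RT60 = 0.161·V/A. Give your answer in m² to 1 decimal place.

A₁ = Σ Sᵢαᵢ = 66.5×0.08 + 10.1×0.33 + 66.5×0.02 + 106.1×0.12 = 22.715 sabins.
V = 219.615 m³. Target absorption A₂ = 0.161 × 219.615 / 0.80 = 44.198 sabins.
ΔA needed = 44.198 − 22.715 = 21.483 sabins.
Each m² of panel replacing the ceiling (wood plank ceiling) adds (0.82 − 0.08) = 0.74 sabins.
Panel area = 21.483 / 0.74 = 29.0 m².

29.0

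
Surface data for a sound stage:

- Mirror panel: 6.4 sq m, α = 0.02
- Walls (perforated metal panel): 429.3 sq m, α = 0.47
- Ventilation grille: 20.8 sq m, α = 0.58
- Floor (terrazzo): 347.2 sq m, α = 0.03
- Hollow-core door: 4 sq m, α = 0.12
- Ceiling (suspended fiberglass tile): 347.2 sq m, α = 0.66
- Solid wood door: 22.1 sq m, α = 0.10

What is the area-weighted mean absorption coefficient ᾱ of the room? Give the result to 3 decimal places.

S = Σ Sᵢ = 6.4 + 429.3 + 20.8 + 347.2 + 4 + 347.2 + 22.1 = 1177.0 sq m.
A = 6.4·0.02 + 429.3·0.47 + 20.8·0.58 + 347.2·0.03 + 4·0.12 + 347.2·0.66 + 22.1·0.10 = 456.221 sabins.
ᾱ = A/S = 0.388.

0.388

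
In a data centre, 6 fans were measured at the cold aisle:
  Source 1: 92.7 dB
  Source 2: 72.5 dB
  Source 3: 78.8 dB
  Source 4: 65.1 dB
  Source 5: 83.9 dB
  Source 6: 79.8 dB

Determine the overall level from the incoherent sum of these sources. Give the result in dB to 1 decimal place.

Converting to relative power and adding: 10^(92.7/10) + 10^(72.5/10) + 10^(78.8/10) + 10^(65.1/10) + 10^(83.9/10) + 10^(79.8/10) = 2.3e+09.
Combined level = 10 log₁₀(2.3e+09) = 93.6 dB.

93.6 dB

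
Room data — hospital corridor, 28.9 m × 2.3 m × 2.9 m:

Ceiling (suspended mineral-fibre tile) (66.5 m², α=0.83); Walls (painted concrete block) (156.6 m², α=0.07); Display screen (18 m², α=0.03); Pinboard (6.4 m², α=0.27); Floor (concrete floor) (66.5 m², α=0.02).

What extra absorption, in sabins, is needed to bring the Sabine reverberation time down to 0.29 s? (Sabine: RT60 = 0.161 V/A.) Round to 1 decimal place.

A₁ = Σ Sᵢαᵢ = 66.5*0.83 + 156.6*0.07 + 18*0.03 + 6.4*0.27 + 66.5*0.02 = 69.755 sabins.
V = 192.763 m³. Required absorption A₂ = 0.161 × 192.763 / 0.29 = 107.017 sabins.
ΔA = A₂ − A₁ = 107.017 − 69.755 = 37.3 sabins.

37.3 sabins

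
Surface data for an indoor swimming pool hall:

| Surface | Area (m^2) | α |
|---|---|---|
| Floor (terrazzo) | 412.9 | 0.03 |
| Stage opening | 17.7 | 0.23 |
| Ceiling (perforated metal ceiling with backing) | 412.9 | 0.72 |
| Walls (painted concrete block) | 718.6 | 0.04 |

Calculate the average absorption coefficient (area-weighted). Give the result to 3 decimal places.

Total surface area S = 1562.1 m^2.
Weighted sum Σ Sα = 342.490.
ᾱ = 342.490 / 1562.1 = 0.219.

0.219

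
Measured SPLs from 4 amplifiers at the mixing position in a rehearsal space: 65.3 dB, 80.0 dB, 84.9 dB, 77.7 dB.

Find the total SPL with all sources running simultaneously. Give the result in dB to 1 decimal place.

Sum in the linear (power) domain: Σ 10^(Lᵢ/10) = 10^(65.3/10) + 10^(80.0/10) + 10^(84.9/10) + 10^(77.7/10) = 4.713e+08.
Combined level = 10 log₁₀(4.713e+08) = 86.7 dB.

86.7 dB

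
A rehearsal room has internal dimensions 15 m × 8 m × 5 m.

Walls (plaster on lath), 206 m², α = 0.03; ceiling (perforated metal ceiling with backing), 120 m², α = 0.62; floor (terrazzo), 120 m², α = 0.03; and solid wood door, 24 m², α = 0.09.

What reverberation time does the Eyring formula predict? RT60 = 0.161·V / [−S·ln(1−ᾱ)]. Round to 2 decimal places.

1.01 sec

Total surface area S = 206 + 120 + 120 + 24 = 470.0 m².
Σ(Sᵢαᵢ) = 206·0.03 + 120·0.62 + 120·0.03 + 24·0.09 = 86.340.
ᾱ = 86.340 / 470.0 = 0.1837.
−S·ln(1−ᾱ) = −470.0 × ln(1 − 0.1837) = 95.397.
V = 15 × 8 × 5 = 600 m³.
RT60 = 0.161 × 600 / 95.397 = 1.01 s.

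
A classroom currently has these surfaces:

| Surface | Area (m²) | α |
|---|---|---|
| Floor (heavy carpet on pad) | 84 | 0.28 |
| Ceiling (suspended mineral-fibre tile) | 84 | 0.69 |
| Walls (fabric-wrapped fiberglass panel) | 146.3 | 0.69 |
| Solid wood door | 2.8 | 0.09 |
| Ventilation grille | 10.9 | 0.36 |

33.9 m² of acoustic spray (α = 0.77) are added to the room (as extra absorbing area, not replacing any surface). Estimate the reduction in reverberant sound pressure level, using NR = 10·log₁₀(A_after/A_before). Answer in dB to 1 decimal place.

0.6 dB

Total absorption A_before = 84*0.28 + 84*0.69 + 146.3*0.69 + 2.8*0.09 + 10.9*0.36
  = 23.520 + 57.960 + 100.947 + 0.252 + 3.924 = 186.603 m² sabins.
Treatment contributes 33.9·0.77 = 26.103 sabins.
New total A_after = 212.706 sabins.
NR = 10·log₁₀(212.706/186.603) = 0.6 dB.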